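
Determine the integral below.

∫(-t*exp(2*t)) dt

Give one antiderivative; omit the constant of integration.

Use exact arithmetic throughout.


Answer: -t*exp(2*t)/2 + exp(2*t)/4.


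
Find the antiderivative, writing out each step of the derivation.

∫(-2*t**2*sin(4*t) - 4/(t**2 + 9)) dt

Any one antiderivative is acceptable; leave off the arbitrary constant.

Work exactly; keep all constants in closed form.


Step 1. Rewrite: now ∫(-2*t**2*sin(4*t)) dt + ∫(-4/(t**2 + 9)) dt.
Step 2. Evaluate the standard form: now -4*atan(t/3)/3 + ∫(-2*t**2*sin(4*t)) dt.
Step 3. Integrate ∫(-2*t**2*sin(4*t)) dt by parts with u = t**2, dv = (-2*sin(4*t)) dt, so v = cos(4*t)/2: now t**2*cos(4*t)/2 - 4*atan(t/3)/3 + ∫(-t*cos(4*t)) dt.
Step 4. Integrate ∫(-t*cos(4*t)) dt by parts with u = t, dv = (-cos(4*t)) dt, so v = -sin(4*t)/4: now t**2*cos(4*t)/2 - t*sin(4*t)/4 - 4*atan(t/3)/3 + ∫(sin(4*t)/4) dt.
Step 5. Evaluate the standard form: now t**2*cos(4*t)/2 - t*sin(4*t)/4 - cos(4*t)/16 - 4*atan(t/3)/3.
Answer: t**2*cos(4*t)/2 - t*sin(4*t)/4 - cos(4*t)/16 - 4*atan(t/3)/3.


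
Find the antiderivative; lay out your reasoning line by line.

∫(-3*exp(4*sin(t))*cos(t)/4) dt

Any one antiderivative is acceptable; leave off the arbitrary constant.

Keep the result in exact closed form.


Step 1. Substitute u = sin(t), turning ∫(-3*exp(4*sin(t))*cos(t)/4) dt into ∫(-3*exp(4*u)/4) du: now ∫(-3*exp(4*u)/4) du.
Step 2. Evaluate the standard form: now -3*exp(4*u)/16.
Step 3. Substitute back u = sin(t): now -3*exp(4*sin(t))/16.
Answer: -3*exp(4*sin(t))/16.


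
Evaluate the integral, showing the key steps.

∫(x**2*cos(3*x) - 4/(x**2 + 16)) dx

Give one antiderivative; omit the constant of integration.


Step 1. Rewrite: now ∫(x**2*cos(3*x)) dx + ∫(-4/(x**2 + 16)) dx.
Step 2. Integrate ∫(x**2*cos(3*x)) dx by parts with u = x**2, dv = (cos(3*x)) dx, so v = sin(3*x)/3: now x**2*sin(3*x)/3 + ∫(-2*x*sin(3*x)/3) dx + ∫(-4/(x**2 + 16)) dx.
Step 3. Integrate ∫(-2*x*sin(3*x)/3) dx by parts with u = x, dv = (-2*sin(3*x)/3) dx, so v = 2*cos(3*x)/9: now x**2*sin(3*x)/3 + 2*x*cos(3*x)/9 + ∫(-4/(x**2 + 16)) dx + ∫(-2*cos(3*x)/9) dx.
Step 4. Evaluate the standard form: now x**2*sin(3*x)/3 + 2*x*cos(3*x)/9 - 2*sin(3*x)/27 + ∫(-4/(x**2 + 16)) dx.
Step 5. Evaluate the standard form: now x**2*sin(3*x)/3 + 2*x*cos(3*x)/9 - 2*sin(3*x)/27 - atan(x/4).
Answer: x**2*sin(3*x)/3 + 2*x*cos(3*x)/9 - 2*sin(3*x)/27 - atan(x/4).


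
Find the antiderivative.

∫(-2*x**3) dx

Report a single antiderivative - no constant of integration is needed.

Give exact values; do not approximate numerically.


Answer: -x**4/2.


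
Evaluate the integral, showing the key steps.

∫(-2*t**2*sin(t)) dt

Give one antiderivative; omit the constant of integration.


Step 1. Integrate ∫(-2*t**2*sin(t)) dt by parts with u = t**2, dv = (-2*sin(t)) dt, so v = 2*cos(t): now 2*t**2*cos(t) + ∫(-4*t*cos(t)) dt.
Step 2. Integrate ∫(-4*t*cos(t)) dt by parts with u = t, dv = (-4*cos(t)) dt, so v = -4*sin(t): now 2*t**2*cos(t) - 4*t*sin(t) + ∫(4*sin(t)) dt.
Step 3. Evaluate the standard form: now 2*t**2*cos(t) - 4*t*sin(t) - 4*cos(t).
Answer: 2*t**2*cos(t) - 4*t*sin(t) - 4*cos(t).


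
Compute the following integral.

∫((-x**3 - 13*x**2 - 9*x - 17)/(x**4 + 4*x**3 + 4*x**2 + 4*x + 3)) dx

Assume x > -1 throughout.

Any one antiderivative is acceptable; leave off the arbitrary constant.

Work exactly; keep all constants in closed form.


Answer: -5*log(x + 1) + 4*log(x + 3) - 2*atan(x).


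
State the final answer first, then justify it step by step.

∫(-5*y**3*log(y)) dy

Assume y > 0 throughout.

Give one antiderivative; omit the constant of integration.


The answer is -5*y**4*log(y)/4 + 5*y**4/16.
Step 1. Integrate ∫(-5*y**3*log(y)) dy by parts with u = log(y), dv = (-5*y**3) dy, so v = -5*y**4/4 [assuming y > 0]: now -5*y**4*log(y)/4 + ∫(5*y**3/4) dy.
Step 2. Evaluate the standard form: now -5*y**4*log(y)/4 + 5*y**4/16.
Answer: -5*y**4*log(y)/4 + 5*y**4/16.


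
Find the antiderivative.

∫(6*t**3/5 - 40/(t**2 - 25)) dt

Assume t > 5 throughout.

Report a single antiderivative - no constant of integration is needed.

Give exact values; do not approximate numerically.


Answer: 3*t**4/10 - 4*log(t - 5) + 4*log(t + 5).


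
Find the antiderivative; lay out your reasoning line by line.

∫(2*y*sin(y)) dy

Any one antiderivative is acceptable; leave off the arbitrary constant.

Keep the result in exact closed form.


Step 1. Integrate ∫(2*y*sin(y)) dy by parts with u = y, dv = (2*sin(y)) dy, so v = -2*cos(y): now -2*y*cos(y) + ∫(2*cos(y)) dy.
Step 2. Evaluate the standard form: now -2*y*cos(y) + 2*sin(y).
Answer: -2*y*cos(y) + 2*sin(y).


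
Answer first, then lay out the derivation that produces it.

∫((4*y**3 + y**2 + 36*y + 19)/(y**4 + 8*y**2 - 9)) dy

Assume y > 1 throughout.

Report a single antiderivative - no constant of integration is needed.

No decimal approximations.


The answer is 3*log(y - 1) + log(y + 1) - atan(y/3)/3.
Step 1. Decompose ∫((4*y**3 + y**2 + 36*y + 19)/(y**4 + 8*y**2 - 9)) dy by partial fractions, (4*y**3 + y**2 + 36*y + 19)/(y**4 + 8*y**2 - 9) = -1/(y**2 + 9) + 1/(y + 1) + 3/(y - 1): now ∫(3/(y - 1)) dy + ∫(1/(y + 1)) dy + ∫(-1/(y**2 + 9)) dy.
Step 2. Evaluate the standard form [assuming y > 1]: now 3*log(y - 1) + ∫(1/(y + 1)) dy + ∫(-1/(y**2 + 9)) dy.
Step 3. Evaluate the standard form [assuming y > -1]: now 3*log(y - 1) + log(y + 1) + ∫(-1/(y**2 + 9)) dy.
Step 4. Evaluate the standard form: now 3*log(y - 1) + log(y + 1) - atan(y/3)/3.
Answer: 3*log(y - 1) + log(y + 1) - atan(y/3)/3.


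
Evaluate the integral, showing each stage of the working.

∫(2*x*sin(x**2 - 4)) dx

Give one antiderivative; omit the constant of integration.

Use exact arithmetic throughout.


Step 1. Substitute u = x**2 - 4, turning ∫(2*x*sin(x**2 - 4)) dx into ∫(sin(u)) du: now ∫(sin(u)) du.
Step 2. Evaluate the standard form: now -cos(u).
Step 3. Substitute back u = x**2 - 4: now -cos(x**2 - 4).
Answer: -cos(x**2 - 4).


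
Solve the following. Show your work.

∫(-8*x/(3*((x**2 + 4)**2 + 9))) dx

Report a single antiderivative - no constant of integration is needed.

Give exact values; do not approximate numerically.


Step 1. Substitute u = x**2 + 4, turning ∫(-8*x/(3*((x**2 + 4)**2 + 9))) dx into ∫(-4/(3*(u**2 + 9))) du: now ∫(-4/(3*(u**2 + 9))) du.
Step 2. Evaluate the standard form: now -4*atan(u/3)/9.
Step 3. Substitute back u = x**2 + 4: now -4*atan(x**2/3 + 4/3)/9.
Answer: -4*atan(x**2/3 + 4/3)/9.


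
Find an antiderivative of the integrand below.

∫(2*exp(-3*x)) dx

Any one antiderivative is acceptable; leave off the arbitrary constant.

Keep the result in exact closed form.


Answer: -2*exp(-3*x)/3.


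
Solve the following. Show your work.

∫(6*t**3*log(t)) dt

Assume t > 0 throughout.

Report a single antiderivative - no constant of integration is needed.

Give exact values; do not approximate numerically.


Step 1. Integrate ∫(6*t**3*log(t)) dt by parts with u = log(t), dv = (6*t**3) dt, so v = 3*t**4/2 [assuming t > 0]: now 3*t**4*log(t)/2 + ∫(-3*t**3/2) dt.
Step 2. Evaluate the standard form: now 3*t**4*log(t)/2 - 3*t**4/8.
Answer: 3*t**4*log(t)/2 - 3*t**4/8.


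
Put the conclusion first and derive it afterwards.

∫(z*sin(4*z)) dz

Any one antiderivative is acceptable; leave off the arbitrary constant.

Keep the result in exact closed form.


The answer is -z*cos(4*z)/4 + sin(4*z)/16.
Step 1. Integrate ∫(z*sin(4*z)) dz by parts with u = z, dv = (sin(4*z)) dz, so v = -cos(4*z)/4: now -z*cos(4*z)/4 + ∫(cos(4*z)/4) dz.
Step 2. Evaluate the standard form: now -z*cos(4*z)/4 + sin(4*z)/16.
Answer: -z*cos(4*z)/4 + sin(4*z)/16.


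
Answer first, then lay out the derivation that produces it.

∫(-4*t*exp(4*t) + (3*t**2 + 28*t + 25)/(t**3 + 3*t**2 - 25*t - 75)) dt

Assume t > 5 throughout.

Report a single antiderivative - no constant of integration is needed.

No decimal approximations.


The answer is -t*exp(4*t) + exp(4*t)/4 + 3*log(t - 5) + 2*log(t + 3) - 2*log(t + 5).
Step 1. Rewrite: now ∫(-4*t*exp(4*t)) dt + ∫((3*t**2 + 28*t + 25)/(t**3 + 3*t**2 - 25*t - 75)) dt.
Step 2. Integrate ∫(-4*t*exp(4*t)) dt by parts with u = t, dv = (-4*exp(4*t)) dt, so v = -exp(4*t): now -t*exp(4*t) + ∫((3*t**2 + 28*t + 25)/(t**3 + 3*t**2 - 25*t - 75)) dt + ∫(exp(4*t)) dt.
Step 3. Evaluate the standard form: now -t*exp(4*t) + exp(4*t)/4 + ∫((3*t**2 + 28*t + 25)/(t**3 + 3*t**2 - 25*t - 75)) dt.
Step 4. Decompose ∫((3*t**2 + 28*t + 25)/(t**3 + 3*t**2 - 25*t - 75)) dt by partial fractions, (3*t**2 + 28*t + 25)/(t**3 + 3*t**2 - 25*t - 75) = -2/(t + 5) + 2/(t + 3) + 3/(t - 5): now -t*exp(4*t) + exp(4*t)/4 + ∫(3/(t - 5)) dt + ∫(2/(t + 3)) dt + ∫(-2/(t + 5)) dt.
Step 5. Evaluate the standard form [assuming t > -5]: now -t*exp(4*t) + exp(4*t)/4 - 2*log(t + 5) + ∫(3/(t - 5)) dt + ∫(2/(t + 3)) dt.
Step 6. Evaluate the standard form [assuming t > 5]: now -t*exp(4*t) + exp(4*t)/4 + 3*log(t - 5) - 2*log(t + 5) + ∫(2/(t + 3)) dt.
Step 7. Evaluate the standard form [assuming t > -3]: now -t*exp(4*t) + exp(4*t)/4 + 3*log(t - 5) + 2*log(t + 3) - 2*log(t + 5).
Answer: -t*exp(4*t) + exp(4*t)/4 + 3*log(t - 5) + 2*log(t + 3) - 2*log(t + 5).


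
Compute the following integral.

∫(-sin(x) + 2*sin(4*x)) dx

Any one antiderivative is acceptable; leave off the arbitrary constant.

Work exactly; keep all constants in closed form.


Answer: cos(x) - cos(4*x)/2.


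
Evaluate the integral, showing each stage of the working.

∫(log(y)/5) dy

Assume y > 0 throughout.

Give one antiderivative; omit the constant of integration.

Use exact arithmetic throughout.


Step 1. Integrate ∫(log(y)/5) dy by parts with u = log(y), dv = (1/5) dy, so v = y/5 [assuming y > 0]: now y*log(y)/5 + ∫(-1/5) dy.
Step 2. Evaluate the standard form: now y*log(y)/5 - y/5.
Answer: y*log(y)/5 - y/5.


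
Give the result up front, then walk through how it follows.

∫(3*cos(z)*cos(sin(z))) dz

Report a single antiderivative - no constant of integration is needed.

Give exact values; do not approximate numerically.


The answer is 3*sin(sin(z)).
Step 1. Substitute u = sin(z), turning ∫(3*cos(z)*cos(sin(z))) dz into ∫(3*cos(u)) du: now ∫(3*cos(u)) du.
Step 2. Evaluate the standard form: now 3*sin(u).
Step 3. Substitute back u = sin(z): now 3*sin(sin(z)).
Answer: 3*sin(sin(z)).


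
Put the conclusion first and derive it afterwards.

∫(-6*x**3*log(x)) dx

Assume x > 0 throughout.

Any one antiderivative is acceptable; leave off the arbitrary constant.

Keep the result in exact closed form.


The answer is -3*x**4*log(x)/2 + 3*x**4/8.
Step 1. Integrate ∫(-6*x**3*log(x)) dx by parts with u = log(x), dv = (-6*x**3) dx, so v = -3*x**4/2 [assuming x > 0]: now -3*x**4*log(x)/2 + ∫(3*x**3/2) dx.
Step 2. Evaluate the standard form: now -3*x**4*log(x)/2 + 3*x**4/8.
Answer: -3*x**4*log(x)/2 + 3*x**4/8.


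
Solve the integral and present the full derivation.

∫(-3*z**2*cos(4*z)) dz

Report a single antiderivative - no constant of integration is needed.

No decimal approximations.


Step 1. Integrate ∫(-3*z**2*cos(4*z)) dz by parts with u = z**2, dv = (-3*cos(4*z)) dz, so v = -3*sin(4*z)/4: now -3*z**2*sin(4*z)/4 + ∫(3*z*sin(4*z)/2) dz.
Step 2. Integrate ∫(3*z*sin(4*z)/2) dz by parts with u = z, dv = (3*sin(4*z)/2) dz, so v = -3*cos(4*z)/8: now -3*z**2*sin(4*z)/4 - 3*z*cos(4*z)/8 + ∫(3*cos(4*z)/8) dz.
Step 3. Evaluate the standard form: now -3*z**2*sin(4*z)/4 - 3*z*cos(4*z)/8 + 3*sin(4*z)/32.
Answer: -3*z**2*sin(4*z)/4 - 3*z*cos(4*z)/8 + 3*sin(4*z)/32.


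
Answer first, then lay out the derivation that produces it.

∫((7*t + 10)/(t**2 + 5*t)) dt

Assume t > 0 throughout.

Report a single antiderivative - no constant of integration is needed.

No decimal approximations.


The answer is 2*log(t) + 5*log(t + 5).
Step 1. Decompose ∫((7*t + 10)/(t**2 + 5*t)) dt by partial fractions, (7*t + 10)/(t**2 + 5*t) = 5/(t + 5) + 2/t: now ∫(2/t) dt + ∫(5/(t + 5)) dt.
Step 2. Evaluate the standard form [assuming t > -5]: now 5*log(t + 5) + ∫(2/t) dt.
Step 3. Evaluate the standard form [assuming t > 0]: now 2*log(t) + 5*log(t + 5).
Answer: 2*log(t) + 5*log(t + 5).


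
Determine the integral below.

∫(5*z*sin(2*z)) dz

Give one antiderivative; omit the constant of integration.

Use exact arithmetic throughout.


Answer: -5*z*cos(2*z)/2 + 5*sin(2*z)/4.


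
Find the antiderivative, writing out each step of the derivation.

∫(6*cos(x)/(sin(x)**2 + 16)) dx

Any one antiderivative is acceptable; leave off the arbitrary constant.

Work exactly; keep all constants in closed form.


Step 1. Substitute u = sin(x), turning ∫(6*cos(x)/(sin(x)**2 + 16)) dx into ∫(6/(u**2 + 16)) du: now ∫(6/(u**2 + 16)) du.
Step 2. Evaluate the standard form: now 3*atan(u/4)/2.
Step 3. Substitute back u = sin(x): now 3*atan(sin(x)/4)/2.
Answer: 3*atan(sin(x)/4)/2.


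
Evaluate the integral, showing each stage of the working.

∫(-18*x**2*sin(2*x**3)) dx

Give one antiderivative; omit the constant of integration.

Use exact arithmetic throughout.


Step 1. Substitute u = x**3, turning ∫(-18*x**2*sin(2*x**3)) dx into ∫(-6*sin(2*u)) du: now ∫(-6*sin(2*u)) du.
Step 2. Evaluate the standard form: now 3*cos(2*u).
Step 3. Substitute back u = x**3: now 3*cos(2*x**3).
Answer: 3*cos(2*x**3).


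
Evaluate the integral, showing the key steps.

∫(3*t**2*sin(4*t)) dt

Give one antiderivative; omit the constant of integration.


Step 1. Integrate ∫(3*t**2*sin(4*t)) dt by parts with u = t**2, dv = (3*sin(4*t)) dt, so v = -3*cos(4*t)/4: now -3*t**2*cos(4*t)/4 + ∫(3*t*cos(4*t)/2) dt.
Step 2. Integrate ∫(3*t*cos(4*t)/2) dt by parts with u = t, dv = (3*cos(4*t)/2) dt, so v = 3*sin(4*t)/8: now -3*t**2*cos(4*t)/4 + 3*t*sin(4*t)/8 + ∫(-3*sin(4*t)/8) dt.
Step 3. Evaluate the standard form: now -3*t**2*cos(4*t)/4 + 3*t*sin(4*t)/8 + 3*cos(4*t)/32.
Answer: -3*t**2*cos(4*t)/4 + 3*t*sin(4*t)/8 + 3*cos(4*t)/32.


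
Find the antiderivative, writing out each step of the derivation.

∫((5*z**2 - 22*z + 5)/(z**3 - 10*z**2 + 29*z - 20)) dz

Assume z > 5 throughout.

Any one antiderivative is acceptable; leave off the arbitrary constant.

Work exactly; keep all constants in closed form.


Step 1. Decompose ∫((5*z**2 - 22*z + 5)/(z**3 - 10*z**2 + 29*z - 20)) dz by partial fractions, (5*z**2 - 22*z + 5)/(z**3 - 10*z**2 + 29*z - 20) = -1/(z - 1) + 1/(z - 4) + 5/(z - 5): now ∫(5/(z - 5)) dz + ∫(1/(z - 4)) dz + ∫(-1/(z - 1)) dz.
Step 2. Evaluate the standard form [assuming z > 5]: now 5*log(z - 5) + ∫(1/(z - 4)) dz + ∫(-1/(z - 1)) dz.
Step 3. Evaluate the standard form [assuming z > 1]: now 5*log(z - 5) - log(z - 1) + ∫(1/(z - 4)) dz.
Step 4. Evaluate the standard form [assuming z > 4]: now 5*log(z - 5) + log(z - 4) - log(z - 1).
Answer: 5*log(z - 5) + log(z - 4) - log(z - 1).


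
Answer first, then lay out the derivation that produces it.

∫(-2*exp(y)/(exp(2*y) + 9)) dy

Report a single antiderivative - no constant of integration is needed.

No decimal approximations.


The answer is -2*atan(exp(y)/3)/3.
Step 1. Substitute u = exp(y), turning ∫(-2*exp(y)/(exp(2*y) + 9)) dy into ∫(-2/(u**2 + 9)) du: now ∫(-2/(u**2 + 9)) du.
Step 2. Evaluate the standard form: now -2*atan(u/3)/3.
Step 3. Substitute back u = exp(y): now -2*atan(exp(y)/3)/3.
Answer: -2*atan(exp(y)/3)/3.


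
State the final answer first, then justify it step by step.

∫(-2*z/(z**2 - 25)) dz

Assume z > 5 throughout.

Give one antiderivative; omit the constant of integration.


The answer is -log(z - 5) - log(z + 5).
Step 1. Decompose ∫(-2*z/(z**2 - 25)) dz by partial fractions, -2*z/(z**2 - 25) = -1/(z + 5) - 1/(z - 5): now ∫(-1/(z - 5)) dz + ∫(-1/(z + 5)) dz.
Step 2. Evaluate the standard form [assuming z > 5]: now -log(z - 5) + ∫(-1/(z + 5)) dz.
Step 3. Evaluate the standard form [assuming z > -5]: now -log(z - 5) - log(z + 5).
Answer: -log(z - 5) - log(z + 5).


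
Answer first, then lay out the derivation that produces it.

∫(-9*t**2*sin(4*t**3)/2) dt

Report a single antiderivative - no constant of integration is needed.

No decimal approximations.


The answer is 3*cos(4*t**3)/8.
Step 1. Substitute u = t**3, turning ∫(-9*t**2*sin(4*t**3)/2) dt into ∫(-3*sin(4*u)/2) du: now ∫(-3*sin(4*u)/2) du.
Step 2. Evaluate the standard form: now 3*cos(4*u)/8.
Step 3. Substitute back u = t**3: now 3*cos(4*t**3)/8.
Answer: 3*cos(4*t**3)/8.


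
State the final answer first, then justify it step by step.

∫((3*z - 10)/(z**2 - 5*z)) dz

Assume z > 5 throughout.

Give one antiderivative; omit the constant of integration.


The answer is 2*log(z) + log(z - 5).
Step 1. Decompose ∫((3*z - 10)/(z**2 - 5*z)) dz by partial fractions, (3*z - 10)/(z**2 - 5*z) = 1/(z - 5) + 2/z: now ∫(2/z) dz + ∫(1/(z - 5)) dz.
Step 2. Evaluate the standard form [assuming z > 5]: now log(z - 5) + ∫(2/z) dz.
Step 3. Evaluate the standard form [assuming z > 0]: now 2*log(z) + log(z - 5).
Answer: 2*log(z) + log(z - 5).


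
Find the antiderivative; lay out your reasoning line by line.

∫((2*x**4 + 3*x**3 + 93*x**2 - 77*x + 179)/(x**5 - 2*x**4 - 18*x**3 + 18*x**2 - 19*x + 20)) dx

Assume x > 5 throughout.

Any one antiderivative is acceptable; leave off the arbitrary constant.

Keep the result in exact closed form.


Step 1. Decompose ∫((2*x**4 + 3*x**3 + 93*x**2 - 77*x + 179)/(x**5 - 2*x**4 - 18*x**3 + 18*x**2 - 19*x + 20)) dx by partial fractions, (2*x**4 + 3*x**3 + 93*x**2 - 77*x + 179)/(x**5 - 2*x**4 - 18*x**3 + 18*x**2 - 19*x + 20) = 4/(x**2 + 1) + 3/(x + 4) - 5/(x - 1) + 4/(x - 5): now ∫(4/(x - 5)) dx + ∫(-5/(x - 1)) dx + ∫(3/(x + 4)) dx + ∫(4/(x**2 + 1)) dx.
Step 2. Evaluate the standard form [assuming x > 1]: now -5*log(x - 1) + ∫(4/(x - 5)) dx + ∫(3/(x + 4)) dx + ∫(4/(x**2 + 1)) dx.
Step 3. Evaluate the standard form [assuming x > -4]: now -5*log(x - 1) + 3*log(x + 4) + ∫(4/(x - 5)) dx + ∫(4/(x**2 + 1)) dx.
Step 4. Evaluate the standard form [assuming x > 5]: now 4*log(x - 5) - 5*log(x - 1) + 3*log(x + 4) + ∫(4/(x**2 + 1)) dx.
Step 5. Evaluate the standard form: now 4*log(x - 5) - 5*log(x - 1) + 3*log(x + 4) + 4*atan(x).
Answer: 4*log(x - 5) - 5*log(x - 1) + 3*log(x + 4) + 4*atan(x).


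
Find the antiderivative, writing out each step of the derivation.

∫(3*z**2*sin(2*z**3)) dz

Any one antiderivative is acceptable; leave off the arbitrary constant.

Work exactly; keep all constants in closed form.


Step 1. Substitute u = z**3, turning ∫(3*z**2*sin(2*z**3)) dz into ∫(sin(2*u)) du: now ∫(sin(2*u)) du.
Step 2. Evaluate the standard form: now -cos(2*u)/2.
Step 3. Substitute back u = z**3: now -cos(2*z**3)/2.
Answer: -cos(2*z**3)/2.


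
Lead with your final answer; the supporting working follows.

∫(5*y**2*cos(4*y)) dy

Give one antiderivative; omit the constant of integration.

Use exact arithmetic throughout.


The answer is 5*y**2*sin(4*y)/4 + 5*y*cos(4*y)/8 - 5*sin(4*y)/32.
Step 1. Integrate ∫(5*y**2*cos(4*y)) dy by parts with u = y**2, dv = (5*cos(4*y)) dy, so v = 5*sin(4*y)/4: now 5*y**2*sin(4*y)/4 + ∫(-5*y*sin(4*y)/2) dy.
Step 2. Integrate ∫(-5*y*sin(4*y)/2) dy by parts with u = y, dv = (-5*sin(4*y)/2) dy, so v = 5*cos(4*y)/8: now 5*y**2*sin(4*y)/4 + 5*y*cos(4*y)/8 + ∫(-5*cos(4*y)/8) dy.
Step 3. Evaluate the standard form: now 5*y**2*sin(4*y)/4 + 5*y*cos(4*y)/8 - 5*sin(4*y)/32.
Answer: 5*y**2*sin(4*y)/4 + 5*y*cos(4*y)/8 - 5*sin(4*y)/32.


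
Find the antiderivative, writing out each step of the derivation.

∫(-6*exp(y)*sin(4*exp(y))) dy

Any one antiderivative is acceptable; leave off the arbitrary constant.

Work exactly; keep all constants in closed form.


Step 1. Substitute u = exp(y), turning ∫(-6*exp(y)*sin(4*exp(y))) dy into ∫(-6*sin(4*u)) du: now ∫(-6*sin(4*u)) du.
Step 2. Evaluate the standard form: now 3*cos(4*u)/2.
Step 3. Substitute back u = exp(y): now 3*cos(4*exp(y))/2.
Answer: 3*cos(4*exp(y))/2.


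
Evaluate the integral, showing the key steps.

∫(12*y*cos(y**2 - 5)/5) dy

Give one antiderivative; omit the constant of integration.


Step 1. Substitute u = y**2 - 5, turning ∫(12*y*cos(y**2 - 5)/5) dy into ∫(6*cos(u)/5) du: now ∫(6*cos(u)/5) du.
Step 2. Evaluate the standard form: now 6*sin(u)/5.
Step 3. Substitute back u = y**2 - 5: now 6*sin(y**2 - 5)/5.
Answer: 6*sin(y**2 - 5)/5.


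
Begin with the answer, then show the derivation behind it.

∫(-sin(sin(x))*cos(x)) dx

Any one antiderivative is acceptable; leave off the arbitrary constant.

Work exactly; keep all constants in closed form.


The answer is cos(sin(x)).
Step 1. Substitute u = sin(x), turning ∫(-sin(sin(x))*cos(x)) dx into ∫(-sin(u)) du: now ∫(-sin(u)) du.
Step 2. Evaluate the standard form: now cos(u).
Step 3. Substitute back u = sin(x): now cos(sin(x)).
Answer: cos(sin(x)).


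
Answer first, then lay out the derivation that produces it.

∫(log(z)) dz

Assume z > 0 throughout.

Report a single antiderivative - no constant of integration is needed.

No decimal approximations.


The answer is z*log(z) - z.
Step 1. Integrate ∫(log(z)) dz by parts with u = log(z), dv = (1) dz, so v = z [assuming z > 0]: now z*log(z) + ∫(-1) dz.
Step 2. Evaluate the standard form: now z*log(z) - z.
Answer: z*log(z) - z.


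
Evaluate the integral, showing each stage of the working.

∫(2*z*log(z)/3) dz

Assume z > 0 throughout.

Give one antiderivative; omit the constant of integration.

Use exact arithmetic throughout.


Step 1. Integrate ∫(2*z*log(z)/3) dz by parts with u = log(z), dv = (2*z/3) dz, so v = z**2/3 [assuming z > 0]: now z**2*log(z)/3 + ∫(-z/3) dz.
Step 2. Evaluate the standard form: now z**2*log(z)/3 - z**2/6.
Answer: z**2*log(z)/3 - z**2/6.


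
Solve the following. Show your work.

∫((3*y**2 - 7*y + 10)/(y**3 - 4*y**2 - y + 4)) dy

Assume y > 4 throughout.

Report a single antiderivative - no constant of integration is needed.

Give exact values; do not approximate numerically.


Step 1. Decompose ∫((3*y**2 - 7*y + 10)/(y**3 - 4*y**2 - y + 4)) dy by partial fractions, (3*y**2 - 7*y + 10)/(y**3 - 4*y**2 - y + 4) = 2/(y + 1) - 1/(y - 1) + 2/(y - 4): now ∫(2/(y - 4)) dy + ∫(-1/(y - 1)) dy + ∫(2/(y + 1)) dy.
Step 2. Evaluate the standard form [assuming y > -1]: now 2*log(y + 1) + ∫(2/(y - 4)) dy + ∫(-1/(y - 1)) dy.
Step 3. Evaluate the standard form [assuming y > 4]: now 2*log(y - 4) + 2*log(y + 1) + ∫(-1/(y - 1)) dy.
Step 4. Evaluate the standard form [assuming y > 1]: now 2*log(y - 4) - log(y - 1) + 2*log(y + 1).
Answer: 2*log(y - 4) - log(y - 1) + 2*log(y + 1).


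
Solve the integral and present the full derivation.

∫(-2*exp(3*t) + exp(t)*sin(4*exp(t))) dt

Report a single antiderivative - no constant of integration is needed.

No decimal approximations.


Step 1. Rewrite: now ∫(exp(t)*sin(4*exp(t))) dt + ∫(-2*exp(3*t)) dt.
Step 2. Substitute u = exp(t), turning ∫(exp(t)*sin(4*exp(t))) dt into ∫(sin(4*u)) du: now ∫(-2*exp(3*t)) dt + ∫(sin(4*u)) du.
Step 3. Evaluate the standard form: now -cos(4*u)/4 + ∫(-2*exp(3*t)) dt.
Step 4. Substitute back u = exp(t): now -cos(4*exp(t))/4 + ∫(-2*exp(3*t)) dt.
Step 5. Evaluate the standard form: now -2*exp(3*t)/3 - cos(4*exp(t))/4.
Answer: -2*exp(3*t)/3 - cos(4*exp(t))/4.


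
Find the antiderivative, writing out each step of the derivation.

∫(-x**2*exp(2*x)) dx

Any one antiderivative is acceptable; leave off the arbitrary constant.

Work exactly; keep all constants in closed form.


Step 1. Integrate ∫(-x**2*exp(2*x)) dx by parts with u = x**2, dv = (-exp(2*x)) dx, so v = -exp(2*x)/2: now -x**2*exp(2*x)/2 + ∫(x*exp(2*x)) dx.
Step 2. Integrate ∫(x*exp(2*x)) dx by parts with u = x, dv = (exp(2*x)) dx, so v = exp(2*x)/2: now -x**2*exp(2*x)/2 + x*exp(2*x)/2 + ∫(-exp(2*x)/2) dx.
Step 3. Evaluate the standard form: now -x**2*exp(2*x)/2 + x*exp(2*x)/2 - exp(2*x)/4.
Answer: -x**2*exp(2*x)/2 + x*exp(2*x)/2 - exp(2*x)/4.


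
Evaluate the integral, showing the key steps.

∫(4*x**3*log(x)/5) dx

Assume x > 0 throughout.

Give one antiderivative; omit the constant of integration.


Step 1. Integrate ∫(4*x**3*log(x)/5) dx by parts with u = log(x), dv = (4*x**3/5) dx, so v = x**4/5 [assuming x > 0]: now x**4*log(x)/5 + ∫(-x**3/5) dx.
Step 2. Evaluate the standard form: now x**4*log(x)/5 - x**4/20.
Answer: x**4*log(x)/5 - x**4/20.


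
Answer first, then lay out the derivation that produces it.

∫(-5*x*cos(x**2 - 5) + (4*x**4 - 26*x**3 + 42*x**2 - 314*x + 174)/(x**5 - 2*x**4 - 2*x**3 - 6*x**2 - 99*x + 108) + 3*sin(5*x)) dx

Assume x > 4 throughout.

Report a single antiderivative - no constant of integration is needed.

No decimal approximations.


The answer is -2*log(x - 4) + log(x - 1) + 5*log(x + 3) - 5*sin(x**2 - 5)/2 - 3*cos(5*x)/5 + 4*atan(x/3)/3.
Step 1. Rewrite: now ∫(-5*x*cos(x**2 - 5)) dx + ∫((4*x**4 - 26*x**3 + 42*x**2 - 314*x + 174)/(x**5 - 2*x**4 - 2*x**3 - 6*x**2 - 99*x + 108)) dx + ∫(3*sin(5*x)) dx.
Step 2. Substitute u = x**2 - 5, turning ∫(-5*x*cos(x**2 - 5)) dx into ∫(-5*cos(u)/2) du: now ∫((4*x**4 - 26*x**3 + 42*x**2 - 314*x + 174)/(x**5 - 2*x**4 - 2*x**3 - 6*x**2 - 99*x + 108)) dx + ∫(3*sin(5*x)) dx + ∫(-5*cos(u)/2) du.
Step 3. Evaluate the standard form: now -5*sin(u)/2 + ∫((4*x**4 - 26*x**3 + 42*x**2 - 314*x + 174)/(x**5 - 2*x**4 - 2*x**3 - 6*x**2 - 99*x + 108)) dx + ∫(3*sin(5*x)) dx.
Step 4. Substitute back u = x**2 - 5: now -5*sin(x**2 - 5)/2 + ∫((4*x**4 - 26*x**3 + 42*x**2 - 314*x + 174)/(x**5 - 2*x**4 - 2*x**3 - 6*x**2 - 99*x + 108)) dx + ∫(3*sin(5*x)) dx.
Step 5. Decompose ∫((4*x**4 - 26*x**3 + 42*x**2 - 314*x + 174)/(x**5 - 2*x**4 - 2*x**3 - 6*x**2 - 99*x + 108)) dx by partial fractions, (4*x**4 - 26*x**3 + 42*x**2 - 314*x + 174)/(x**5 - 2*x**4 - 2*x**3 - 6*x**2 - 99*x + 108) = 4/(x**2 + 9) + 5/(x + 3) + 1/(x - 1) - 2/(x - 4): now -5*sin(x**2 - 5)/2 + ∫(-2/(x - 4)) dx + ∫(1/(x - 1)) dx + ∫(5/(x + 3)) dx + ∫(4/(x**2 + 9)) dx + ∫(3*sin(5*x)) dx.
Step 6. Evaluate the standard form [assuming x > -3]: now 5*log(x + 3) - 5*sin(x**2 - 5)/2 + ∫(-2/(x - 4)) dx + ∫(1/(x - 1)) dx + ∫(4/(x**2 + 9)) dx + ∫(3*sin(5*x)) dx.
Step 7. Evaluate the standard form [assuming x > 4]: now -2*log(x - 4) + 5*log(x + 3) - 5*sin(x**2 - 5)/2 + ∫(1/(x - 1)) dx + ∫(4/(x**2 + 9)) dx + ∫(3*sin(5*x)) dx.
Step 8. Evaluate the standard form [assuming x > 1]: now -2*log(x - 4) + log(x - 1) + 5*log(x + 3) - 5*sin(x**2 - 5)/2 + ∫(4/(x**2 + 9)) dx + ∫(3*sin(5*x)) dx.
Step 9. Evaluate the standard form: now -2*log(x - 4) + log(x - 1) + 5*log(x + 3) - 5*sin(x**2 - 5)/2 + 4*atan(x/3)/3 + ∫(3*sin(5*x)) dx.
Step 10. Evaluate the standard form: now -2*log(x - 4) + log(x - 1) + 5*log(x + 3) - 5*sin(x**2 - 5)/2 - 3*cos(5*x)/5 + 4*atan(x/3)/3.
Answer: -2*log(x - 4) + log(x - 1) + 5*log(x + 3) - 5*sin(x**2 - 5)/2 - 3*cos(5*x)/5 + 4*atan(x/3)/3.


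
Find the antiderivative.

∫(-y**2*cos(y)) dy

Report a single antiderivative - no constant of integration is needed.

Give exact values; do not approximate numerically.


Answer: -y**2*sin(y) - 2*y*cos(y) + 2*sin(y).


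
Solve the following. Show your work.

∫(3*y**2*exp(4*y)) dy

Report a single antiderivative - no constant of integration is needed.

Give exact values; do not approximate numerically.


Step 1. Integrate ∫(3*y**2*exp(4*y)) dy by parts with u = y**2, dv = (3*exp(4*y)) dy, so v = 3*exp(4*y)/4: now 3*y**2*exp(4*y)/4 + ∫(-3*y*exp(4*y)/2) dy.
Step 2. Integrate ∫(-3*y*exp(4*y)/2) dy by parts with u = y, dv = (-3*exp(4*y)/2) dy, so v = -3*exp(4*y)/8: now 3*y**2*exp(4*y)/4 - 3*y*exp(4*y)/8 + ∫(3*exp(4*y)/8) dy.
Step 3. Evaluate the standard form: now 3*y**2*exp(4*y)/4 - 3*y*exp(4*y)/8 + 3*exp(4*y)/32.
Answer: 3*y**2*exp(4*y)/4 - 3*y*exp(4*y)/8 + 3*exp(4*y)/32.


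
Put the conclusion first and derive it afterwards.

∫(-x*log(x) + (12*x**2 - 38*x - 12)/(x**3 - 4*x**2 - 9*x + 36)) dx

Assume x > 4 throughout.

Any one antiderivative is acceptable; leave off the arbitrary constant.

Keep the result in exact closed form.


The answer is -x**2*log(x)/2 + x**2/4 + 4*log(x - 4) + 3*log(x - 3) + 5*log(x + 3).
Step 1. Rewrite: now ∫(-x*log(x)) dx + ∫((12*x**2 - 38*x - 12)/(x**3 - 4*x**2 - 9*x + 36)) dx.
Step 2. Integrate ∫(-x*log(x)) dx by parts with u = log(x), dv = (-x) dx, so v = -x**2/2 [assuming x > 0]: now -x**2*log(x)/2 + ∫(x/2) dx + ∫((12*x**2 - 38*x - 12)/(x**3 - 4*x**2 - 9*x + 36)) dx.
Step 3. Evaluate the standard form: now -x**2*log(x)/2 + x**2/4 + ∫((12*x**2 - 38*x - 12)/(x**3 - 4*x**2 - 9*x + 36)) dx.
Step 4. Decompose ∫((12*x**2 - 38*x - 12)/(x**3 - 4*x**2 - 9*x + 36)) dx by partial fractions, (12*x**2 - 38*x - 12)/(x**3 - 4*x**2 - 9*x + 36) = 5/(x + 3) + 3/(x - 3) + 4/(x - 4): now -x**2*log(x)/2 + x**2/4 + ∫(4/(x - 4)) dx + ∫(3/(x - 3)) dx + ∫(5/(x + 3)) dx.
Step 5. Evaluate the standard form [assuming x > 3]: now -x**2*log(x)/2 + x**2/4 + 3*log(x - 3) + ∫(4/(x - 4)) dx + ∫(5/(x + 3)) dx.
Step 6. Evaluate the standard form [assuming x > -3]: now -x**2*log(x)/2 + x**2/4 + 3*log(x - 3) + 5*log(x + 3) + ∫(4/(x - 4)) dx.
Step 7. Evaluate the standard form [assuming x > 4]: now -x**2*log(x)/2 + x**2/4 + 4*log(x - 4) + 3*log(x - 3) + 5*log(x + 3).
Answer: -x**2*log(x)/2 + x**2/4 + 4*log(x - 4) + 3*log(x - 3) + 5*log(x + 3).


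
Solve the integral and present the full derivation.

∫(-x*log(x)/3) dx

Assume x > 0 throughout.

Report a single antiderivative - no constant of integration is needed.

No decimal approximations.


Step 1. Integrate ∫(-x*log(x)/3) dx by parts with u = log(x), dv = (-x/3) dx, so v = -x**2/6 [assuming x > 0]: now -x**2*log(x)/6 + ∫(x/6) dx.
Step 2. Evaluate the standard form: now -x**2*log(x)/6 + x**2/12.
Answer: -x**2*log(x)/6 + x**2/12.


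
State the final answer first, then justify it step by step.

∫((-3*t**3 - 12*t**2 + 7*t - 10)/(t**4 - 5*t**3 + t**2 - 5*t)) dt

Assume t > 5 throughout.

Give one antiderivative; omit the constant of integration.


The answer is 2*log(t) - 5*log(t - 5) - 2*atan(t).
Step 1. Decompose ∫((-3*t**3 - 12*t**2 + 7*t - 10)/(t**4 - 5*t**3 + t**2 - 5*t)) dt by partial fractions, (-3*t**3 - 12*t**2 + 7*t - 10)/(t**4 - 5*t**3 + t**2 - 5*t) = -2/(t**2 + 1) - 5/(t - 5) + 2/t: now ∫(2/t) dt + ∫(-5/(t - 5)) dt + ∫(-2/(t**2 + 1)) dt.
Step 2. Evaluate the standard form [assuming t > 5]: now -5*log(t - 5) + ∫(2/t) dt + ∫(-2/(t**2 + 1)) dt.
Step 3. Evaluate the standard form [assuming t > 0]: now 2*log(t) - 5*log(t - 5) + ∫(-2/(t**2 + 1)) dt.
Step 4. Evaluate the standard form: now 2*log(t) - 5*log(t - 5) - 2*atan(t).
Answer: 2*log(t) - 5*log(t - 5) - 2*atan(t).


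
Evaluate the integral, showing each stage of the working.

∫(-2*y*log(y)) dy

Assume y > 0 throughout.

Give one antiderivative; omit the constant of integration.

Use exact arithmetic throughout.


Step 1. Integrate ∫(-2*y*log(y)) dy by parts with u = log(y), dv = (-2*y) dy, so v = -y**2 [assuming y > 0]: now -y**2*log(y) + ∫(y) dy.
Step 2. Evaluate the standard form: now -y**2*log(y) + y**2/2.
Answer: -y**2*log(y) + y**2/2.


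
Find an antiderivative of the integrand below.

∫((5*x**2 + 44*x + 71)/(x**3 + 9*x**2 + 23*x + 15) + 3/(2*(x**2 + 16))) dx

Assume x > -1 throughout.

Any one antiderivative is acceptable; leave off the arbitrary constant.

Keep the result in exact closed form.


Answer: 4*log(x + 1) + 4*log(x + 3) - 3*log(x + 5) + 3*atan(x/4)/8.


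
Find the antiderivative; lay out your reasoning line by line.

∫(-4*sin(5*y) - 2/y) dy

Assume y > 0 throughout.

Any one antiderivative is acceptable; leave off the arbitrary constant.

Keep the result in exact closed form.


Step 1. Rewrite: now ∫(-2/y) dy + ∫(-4*sin(5*y)) dy.
Step 2. Evaluate the standard form [assuming y > 0]: now -2*log(y) + ∫(-4*sin(5*y)) dy.
Step 3. Evaluate the standard form: now -2*log(y) + 4*cos(5*y)/5.
Answer: -2*log(y) + 4*cos(5*y)/5.


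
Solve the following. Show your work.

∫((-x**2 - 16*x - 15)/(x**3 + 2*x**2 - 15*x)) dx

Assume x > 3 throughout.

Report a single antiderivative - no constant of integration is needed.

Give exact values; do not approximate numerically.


Step 1. Decompose ∫((-x**2 - 16*x - 15)/(x**3 + 2*x**2 - 15*x)) dx by partial fractions, (-x**2 - 16*x - 15)/(x**3 + 2*x**2 - 15*x) = 1/(x + 5) - 3/(x - 3) + 1/x: now ∫(1/x) dx + ∫(-3/(x - 3)) dx + ∫(1/(x + 5)) dx.
Step 2. Evaluate the standard form [assuming x > -5]: now log(x + 5) + ∫(1/x) dx + ∫(-3/(x - 3)) dx.
Step 3. Evaluate the standard form [assuming x > 3]: now -3*log(x - 3) + log(x + 5) + ∫(1/x) dx.
Step 4. Evaluate the standard form [assuming x > 0]: now log(x) - 3*log(x - 3) + log(x + 5).
Answer: log(x) - 3*log(x - 3) + log(x + 5).


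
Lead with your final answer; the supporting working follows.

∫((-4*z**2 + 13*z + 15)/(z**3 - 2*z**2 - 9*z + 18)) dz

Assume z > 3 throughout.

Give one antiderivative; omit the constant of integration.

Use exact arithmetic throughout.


The answer is 3*log(z - 3) - 5*log(z - 2) - 2*log(z + 3).
Step 1. Decompose ∫((-4*z**2 + 13*z + 15)/(z**3 - 2*z**2 - 9*z + 18)) dz by partial fractions, (-4*z**2 + 13*z + 15)/(z**3 - 2*z**2 - 9*z + 18) = -2/(z + 3) - 5/(z - 2) + 3/(z - 3): now ∫(3/(z - 3)) dz + ∫(-5/(z - 2)) dz + ∫(-2/(z + 3)) dz.
Step 2. Evaluate the standard form [assuming z > 2]: now -5*log(z - 2) + ∫(3/(z - 3)) dz + ∫(-2/(z + 3)) dz.
Step 3. Evaluate the standard form [assuming z > 3]: now 3*log(z - 3) - 5*log(z - 2) + ∫(-2/(z + 3)) dz.
Step 4. Evaluate the standard form [assuming z > -3]: now 3*log(z - 3) - 5*log(z - 2) - 2*log(z + 3).
Answer: 3*log(z - 3) - 5*log(z - 2) - 2*log(z + 3).


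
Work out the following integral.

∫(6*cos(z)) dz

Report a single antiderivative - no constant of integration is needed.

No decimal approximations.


Answer: 6*sin(z).


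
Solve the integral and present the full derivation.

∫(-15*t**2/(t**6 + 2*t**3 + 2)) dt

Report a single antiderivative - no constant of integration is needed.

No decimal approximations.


Step 1. Substitute u = t**3 + 1, turning ∫(-15*t**2/(t**6 + 2*t**3 + 2)) dt into ∫(-5/(u**2 + 1)) du: now ∫(-5/(u**2 + 1)) du.
Step 2. Evaluate the standard form: now -5*atan(u).
Step 3. Substitute back u = t**3 + 1: now -5*atan(t**3 + 1).
Answer: -5*atan(t**3 + 1).


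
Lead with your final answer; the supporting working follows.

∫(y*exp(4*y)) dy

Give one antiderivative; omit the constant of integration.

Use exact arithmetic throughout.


The answer is y*exp(4*y)/4 - exp(4*y)/16.
Step 1. Integrate ∫(y*exp(4*y)) dy by parts with u = y, dv = (exp(4*y)) dy, so v = exp(4*y)/4: now y*exp(4*y)/4 + ∫(-exp(4*y)/4) dy.
Step 2. Evaluate the standard form: now y*exp(4*y)/4 - exp(4*y)/16.
Answer: y*exp(4*y)/4 - exp(4*y)/16.


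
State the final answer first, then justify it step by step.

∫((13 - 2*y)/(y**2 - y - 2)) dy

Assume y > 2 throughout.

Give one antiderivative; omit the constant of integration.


The answer is 3*log(y - 2) - 5*log(y + 1).
Step 1. Decompose ∫((13 - 2*y)/(y**2 - y - 2)) dy by partial fractions, (13 - 2*y)/(y**2 - y - 2) = -5/(y + 1) + 3/(y - 2): now ∫(3/(y - 2)) dy + ∫(-5/(y + 1)) dy.
Step 2. Evaluate the standard form [assuming y > 2]: now 3*log(y - 2) + ∫(-5/(y + 1)) dy.
Step 3. Evaluate the standard form [assuming y > -1]: now 3*log(y - 2) - 5*log(y + 1).
Answer: 3*log(y - 2) - 5*log(y + 1).


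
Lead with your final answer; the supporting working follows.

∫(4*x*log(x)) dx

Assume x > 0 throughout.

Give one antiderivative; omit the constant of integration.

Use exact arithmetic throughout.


The answer is 2*x**2*log(x) - x**2.
Step 1. Integrate ∫(4*x*log(x)) dx by parts with u = log(x), dv = (4*x) dx, so v = 2*x**2 [assuming x > 0]: now 2*x**2*log(x) + ∫(-2*x) dx.
Step 2. Evaluate the standard form: now 2*x**2*log(x) - x**2.
Answer: 2*x**2*log(x) - x**2.


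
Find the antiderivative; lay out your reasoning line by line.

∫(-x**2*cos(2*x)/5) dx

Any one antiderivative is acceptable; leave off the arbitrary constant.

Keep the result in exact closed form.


Step 1. Integrate ∫(-x**2*cos(2*x)/5) dx by parts with u = x**2, dv = (-cos(2*x)/5) dx, so v = -sin(2*x)/10: now -x**2*sin(2*x)/10 + ∫(x*sin(2*x)/5) dx.
Step 2. Integrate ∫(x*sin(2*x)/5) dx by parts with u = x, dv = (sin(2*x)/5) dx, so v = -cos(2*x)/10: now -x**2*sin(2*x)/10 - x*cos(2*x)/10 + ∫(cos(2*x)/10) dx.
Step 3. Evaluate the standard form: now -x**2*sin(2*x)/10 - x*cos(2*x)/10 + sin(2*x)/20.
Answer: -x**2*sin(2*x)/10 - x*cos(2*x)/10 + sin(2*x)/20.


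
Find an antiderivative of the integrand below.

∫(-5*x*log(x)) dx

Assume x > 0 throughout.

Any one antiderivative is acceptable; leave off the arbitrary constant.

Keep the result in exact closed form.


Answer: -5*x**2*log(x)/2 + 5*x**2/4.


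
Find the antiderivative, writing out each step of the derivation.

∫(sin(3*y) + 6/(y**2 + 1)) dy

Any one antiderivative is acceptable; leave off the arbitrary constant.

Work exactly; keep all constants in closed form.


Step 1. Rewrite: now ∫(6/(y**2 + 1)) dy + ∫(sin(3*y)) dy.
Step 2. Evaluate the standard form: now -cos(3*y)/3 + ∫(6/(y**2 + 1)) dy.
Step 3. Evaluate the standard form: now -cos(3*y)/3 + 6*atan(y).
Answer: -cos(3*y)/3 + 6*atan(y).


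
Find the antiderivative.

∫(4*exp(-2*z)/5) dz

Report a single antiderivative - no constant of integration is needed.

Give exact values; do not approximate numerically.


Answer: -2*exp(-2*z)/5.


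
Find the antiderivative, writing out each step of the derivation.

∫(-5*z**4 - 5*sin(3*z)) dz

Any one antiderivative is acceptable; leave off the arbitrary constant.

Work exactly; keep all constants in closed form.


Step 1. Rewrite: now ∫(-5*z**4) dz + ∫(-5*sin(3*z)) dz.
Step 2. Evaluate the standard form: now -z**5 + ∫(-5*sin(3*z)) dz.
Step 3. Evaluate the standard form: now -z**5 + 5*cos(3*z)/3.
Answer: -z**5 + 5*cos(3*z)/3.


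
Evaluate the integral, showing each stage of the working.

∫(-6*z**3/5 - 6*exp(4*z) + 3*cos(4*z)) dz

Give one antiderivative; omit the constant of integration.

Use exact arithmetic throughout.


Step 1. Rewrite: now ∫(-6*z**3/5) dz + ∫(-6*exp(4*z)) dz + ∫(3*cos(4*z)) dz.
Step 2. Evaluate the standard form: now -3*exp(4*z)/2 + ∫(-6*z**3/5) dz + ∫(3*cos(4*z)) dz.
Step 3. Evaluate the standard form: now -3*exp(4*z)/2 + 3*sin(4*z)/4 + ∫(-6*z**3/5) dz.
Step 4. Evaluate the standard form: now -3*z**4/10 - 3*exp(4*z)/2 + 3*sin(4*z)/4.
Answer: -3*z**4/10 - 3*exp(4*z)/2 + 3*sin(4*z)/4.


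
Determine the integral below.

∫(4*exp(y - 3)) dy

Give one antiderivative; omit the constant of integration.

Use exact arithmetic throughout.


Answer: 4*exp(y - 3).


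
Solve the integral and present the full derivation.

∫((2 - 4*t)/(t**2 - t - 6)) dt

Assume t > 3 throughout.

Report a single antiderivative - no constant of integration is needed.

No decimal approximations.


Step 1. Decompose ∫((2 - 4*t)/(t**2 - t - 6)) dt by partial fractions, (2 - 4*t)/(t**2 - t - 6) = -2/(t + 2) - 2/(t - 3): now ∫(-2/(t - 3)) dt + ∫(-2/(t + 2)) dt.
Step 2. Evaluate the standard form [assuming t > -2]: now -2*log(t + 2) + ∫(-2/(t - 3)) dt.
Step 3. Evaluate the standard form [assuming t > 3]: now -2*log(t - 3) - 2*log(t + 2).
Answer: -2*log(t - 3) - 2*log(t + 2).


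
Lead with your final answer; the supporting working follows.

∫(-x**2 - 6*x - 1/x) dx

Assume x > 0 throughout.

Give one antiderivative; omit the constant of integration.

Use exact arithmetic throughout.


The answer is -x**3/3 - 3*x**2 - log(x).
Step 1. Rewrite: now ∫(-1/x) dx + ∫(-6*x) dx + ∫(-x**2) dx.
Step 2. Evaluate the standard form [assuming x > 0]: now -log(x) + ∫(-6*x) dx + ∫(-x**2) dx.
Step 3. Evaluate the standard form: now -x**3/3 - log(x) + ∫(-6*x) dx.
Step 4. Evaluate the standard form: now -x**3/3 - 3*x**2 - log(x).
Answer: -x**3/3 - 3*x**2 - log(x).


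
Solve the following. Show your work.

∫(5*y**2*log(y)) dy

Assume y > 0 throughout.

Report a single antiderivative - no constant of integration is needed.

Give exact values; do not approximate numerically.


Step 1. Integrate ∫(5*y**2*log(y)) dy by parts with u = log(y), dv = (5*y**2) dy, so v = 5*y**3/3 [assuming y > 0]: now 5*y**3*log(y)/3 + ∫(-5*y**2/3) dy.
Step 2. Evaluate the standard form: now 5*y**3*log(y)/3 - 5*y**3/9.
Answer: 5*y**3*log(y)/3 - 5*y**3/9.
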